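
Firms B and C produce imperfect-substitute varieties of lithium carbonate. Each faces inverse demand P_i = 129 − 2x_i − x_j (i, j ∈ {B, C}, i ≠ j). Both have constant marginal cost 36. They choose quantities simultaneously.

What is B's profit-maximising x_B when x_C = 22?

Firm B's profit: π = x_B(129 − 2x_B − x_C) − 36x_B.
∂π/∂x_B = 93 − 4x_B − x_C = 0 ⇒ x_B = 23.25 − 0.25x_C.
At x_C = 22: x_B = 23.25 − 0.25·22 = 17.75.

17.75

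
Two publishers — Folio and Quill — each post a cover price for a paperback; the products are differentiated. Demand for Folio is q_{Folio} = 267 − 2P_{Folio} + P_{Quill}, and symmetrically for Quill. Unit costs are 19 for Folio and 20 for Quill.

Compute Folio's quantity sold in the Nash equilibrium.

Folio's profit: π = (P_{Folio} − 19)(267 − 2P_{Folio} + P_{Quill}).
∂π/∂P_{Folio} = 305 − 4P_{Folio} + P_{Quill} = 0 ⇒ P_{Folio} = 76.25 + 0.25P_{Quill}.
Similarly P_{Quill} = 76.75 + 0.25P_{Folio}.
Plugging P_{Quill} into Folio's best response: P_{Folio} = 76.25 + 0.25(76.75 + 0.25P_{Folio}) ⇒ 0.9375P_{Folio} = 95.4375, so P_{Folio} = 101.8.
Then P_{Quill} = 76.75 + 0.25·101.8 = 102.2.
q_{Folio} = 267 − 2·101.8 + 102.2 = 165.6.

165.6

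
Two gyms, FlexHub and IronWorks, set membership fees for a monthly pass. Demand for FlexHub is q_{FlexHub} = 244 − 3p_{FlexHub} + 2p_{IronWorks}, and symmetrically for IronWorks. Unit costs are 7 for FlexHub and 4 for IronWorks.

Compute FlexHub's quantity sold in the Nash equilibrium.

FlexHub's profit: π = (p_{FlexHub} − 7)(244 − 3p_{FlexHub} + 2p_{IronWorks}).
∂π/∂p_{FlexHub} = 265 − 6p_{FlexHub} + 2p_{IronWorks} = 0 ⇒ p_{FlexHub} = 265/6 + (1/3)p_{IronWorks}.
Similarly p_{IronWorks} = 128/3 + (1/3)p_{FlexHub}.
Solving the two reaction functions simultaneously: (1 − (1/3)(1/3))p_{FlexHub} = 265/6 + (1/3)·(128/3), so (8/9)p_{FlexHub} = 1051/18 and p_{FlexHub} = 65.6875.
Then p_{IronWorks} = 128/3 + (1/3)·65.6875 = 64.5625.
q_{FlexHub} = 244 − 3·65.6875 + 2·64.5625 = 176.0625.

176.0625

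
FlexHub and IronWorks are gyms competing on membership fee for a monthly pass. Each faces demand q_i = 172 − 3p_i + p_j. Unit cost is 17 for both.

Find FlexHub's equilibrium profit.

2285.28

FlexHub's profit: π = (p_{FlexHub} − 17)(172 − 3p_{FlexHub} + p_{IronWorks}).
∂π/∂p_{FlexHub} = 223 − 6p_{FlexHub} + p_{IronWorks} = 0 ⇒ p_{FlexHub} = 223/6 + (1/6)p_{IronWorks}.
By symmetry p_{IronWorks} = p_{FlexHub}; substituting into the reaction function, (5/6)p_{FlexHub} = 223/6 and p_{FlexHub} = 44.6.
q_{FlexHub} = 172 − 3·44.6 + 44.6 = 82.8.
Profit = (44.6 − 17)·82.8 = 2285.28.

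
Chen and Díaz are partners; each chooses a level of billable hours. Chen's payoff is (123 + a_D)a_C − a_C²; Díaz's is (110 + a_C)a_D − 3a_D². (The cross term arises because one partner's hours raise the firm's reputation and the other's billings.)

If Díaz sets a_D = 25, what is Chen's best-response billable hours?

Expanding Chen's payoff: 123a_C + a_Da_C − a_C².
∂π/∂a_C = 123 + a_D − 2a_C = 0, so a_C = 61.5 + 0.5a_D.
At a_D = 25: a_C = 61.5 + 0.5·25 = 74.

74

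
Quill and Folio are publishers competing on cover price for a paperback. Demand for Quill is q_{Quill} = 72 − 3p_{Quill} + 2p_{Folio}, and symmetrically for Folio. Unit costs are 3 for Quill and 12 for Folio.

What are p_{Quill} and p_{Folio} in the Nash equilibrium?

21.9375, 25.3125

Quill's profit: π = (p_{Quill} − 3)(72 − 3p_{Quill} + 2p_{Folio}).
∂π/∂p_{Quill} = 81 − 6p_{Quill} + 2p_{Folio} = 0 ⇒ p_{Quill} = 13.5 + (1/3)p_{Folio}.
Similarly p_{Folio} = 18 + (1/3)p_{Quill}.
Plugging p_{Folio} into Quill's best response: p_{Quill} = 13.5 + (1/3)(18 + (1/3)p_{Quill}) ⇒ (8/9)p_{Quill} = 19.5, so p_{Quill} = 21.9375.
Then p_{Folio} = 18 + (1/3)·21.9375 = 25.3125.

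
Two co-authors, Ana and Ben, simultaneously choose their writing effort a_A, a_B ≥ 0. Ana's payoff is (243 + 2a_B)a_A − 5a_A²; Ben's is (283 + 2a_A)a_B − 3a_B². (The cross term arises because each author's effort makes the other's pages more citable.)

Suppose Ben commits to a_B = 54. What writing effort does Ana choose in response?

35.1

Expanding Ana's payoff: 243a_A + 2a_Ba_A − 5a_A².
∂π/∂a_A = 243 + 2a_B − 10a_A = 0, so a_A = 24.3 + 0.2a_B.
At a_B = 54: a_A = 24.3 + 0.2·54 = 35.1.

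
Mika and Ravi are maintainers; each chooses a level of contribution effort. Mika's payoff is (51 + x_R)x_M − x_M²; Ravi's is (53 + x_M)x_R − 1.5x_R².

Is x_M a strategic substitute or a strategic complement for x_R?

strategic complements

Expanding Mika's payoff: 51x_M + x_Rx_M − x_M².
∂π/∂x_M = 51 + x_R − 2x_M = 0, so x_M = 25.5 + 0.5x_R.
The best-response slope dx_M/dx_R = 0.5 > 0: the reaction function is upward-sloping, so the choices are strategic complements.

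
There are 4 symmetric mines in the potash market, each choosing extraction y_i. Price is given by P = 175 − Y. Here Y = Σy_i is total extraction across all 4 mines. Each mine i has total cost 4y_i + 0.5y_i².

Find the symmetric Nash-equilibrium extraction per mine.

A representative mine's profit is π_i = y_i(175 − Y) − 4y_i − 0.5y_i², with Y = y_i + Σ_{j≠i} y_j.
First-order condition: 171 − 3y_i − Σ_{j≠i} y_j = 0.
With identical mines, set every y_j = y: then 171 − 3y − 3y = 0, i.e. y = 171/6 = 28.5.

28.5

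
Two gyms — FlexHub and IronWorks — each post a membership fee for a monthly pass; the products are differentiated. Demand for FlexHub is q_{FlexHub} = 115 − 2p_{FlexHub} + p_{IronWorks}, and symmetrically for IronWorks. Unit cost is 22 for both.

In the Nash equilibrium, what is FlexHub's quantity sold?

62

FlexHub's profit: π = (p_{FlexHub} − 22)(115 − 2p_{FlexHub} + p_{IronWorks}).
∂π/∂p_{FlexHub} = 159 − 4p_{FlexHub} + p_{IronWorks} = 0 ⇒ p_{FlexHub} = 39.75 + 0.25p_{IronWorks}.
By symmetry p_{IronWorks} = p_{FlexHub}; substituting into the reaction function, 0.75p_{FlexHub} = 39.75 and p_{FlexHub} = 53.
q_{FlexHub} = 115 − 2·53 + 53 = 62.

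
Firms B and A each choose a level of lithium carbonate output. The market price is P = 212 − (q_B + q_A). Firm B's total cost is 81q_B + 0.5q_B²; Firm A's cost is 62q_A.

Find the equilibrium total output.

86.2

Firm B's profit: π = q_B(212 − (q_B + q_A)) − 81q_B − 0.5q_B².
∂π/∂q_B = 131 − 3q_B − q_A = 0, so q_B = 131/3 − (1/3)q_A.
For A: ∂π/∂q_A = 150 − 2q_A − q_B = 0 ⇒ q_A = 75 − 0.5q_B.
Substituting the second reaction function into the first: q_B = 131/3 − (1/3)(75 − 0.5q_B), which gives (5/6)q_B = 56/3 ⇒ q_B = 22.4.
Then q_A = 75 − 0.5·22.4 = 63.8.
Total output: 22.4 + 63.8 = 86.2.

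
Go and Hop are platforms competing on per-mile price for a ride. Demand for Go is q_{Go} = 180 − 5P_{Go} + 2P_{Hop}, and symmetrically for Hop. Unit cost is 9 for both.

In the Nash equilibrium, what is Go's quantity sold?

95.625

Go's profit: π = (P_{Go} − 9)(180 − 5P_{Go} + 2P_{Hop}).
∂π/∂P_{Go} = 225 − 10P_{Go} + 2P_{Hop} = 0 ⇒ P_{Go} = 22.5 + 0.2P_{Hop}.
Setting P_{Go} = P_{Hop} in the reaction function: P_{Go} = 22.5 + 0.2P_{Go}, so P_{Go} = 22.5 / 0.8 = 28.125.
q_{Go} = 180 − 5·28.125 + 2·28.125 = 95.625.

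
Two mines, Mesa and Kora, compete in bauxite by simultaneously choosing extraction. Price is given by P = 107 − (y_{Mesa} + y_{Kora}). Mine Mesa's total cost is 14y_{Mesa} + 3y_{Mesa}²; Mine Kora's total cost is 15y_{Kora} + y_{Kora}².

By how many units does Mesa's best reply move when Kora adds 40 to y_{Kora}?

Mine Mesa's profit: π = y_{Mesa}(107 − (y_{Mesa} + y_{Kora})) − 14y_{Mesa} − 3y_{Mesa}².
∂π/∂y_{Mesa} = 93 − 8y_{Mesa} − y_{Kora} = 0, so y_{Mesa} = 11.625 − 0.125y_{Kora}.
The reaction-function slope is −0.125, so a 40-unit rise in y_{Kora} moves y_{Mesa} by −0.125 × 40 = −5. Mesa's best response falls — the actions are strategic substitutes.

-5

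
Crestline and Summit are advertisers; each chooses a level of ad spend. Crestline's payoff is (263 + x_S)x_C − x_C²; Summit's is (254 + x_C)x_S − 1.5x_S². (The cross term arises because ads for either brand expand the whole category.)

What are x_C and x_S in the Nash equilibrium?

208.6, 154.2

Expanding Crestline's payoff: 263x_C + x_Sx_C − x_C².
∂π/∂x_C = 263 + x_S − 2x_C = 0, so x_C = 131.5 + 0.5x_S.
Likewise for Summit: x_S = 254/3 + (1/3)x_C.
Plugging x_S into Crestline's best response: x_C = 131.5 + 0.5(254/3 + (1/3)x_C) ⇒ (5/6)x_C = 1043/6, so x_C = 208.6.
Then x_S = 254/3 + (1/3)·208.6 = 154.2.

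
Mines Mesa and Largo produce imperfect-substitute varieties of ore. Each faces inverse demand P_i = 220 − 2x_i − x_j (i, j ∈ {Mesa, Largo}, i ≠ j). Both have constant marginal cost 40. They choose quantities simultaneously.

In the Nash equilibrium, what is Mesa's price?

Mine Mesa's profit: π = x_{Mesa}(220 − 2x_{Mesa} − x_{Largo}) − 40x_{Mesa}.
∂π/∂x_{Mesa} = 180 − 4x_{Mesa} − x_{Largo} = 0 ⇒ x_{Mesa} = 45 − 0.25x_{Largo}.
Setting x_{Mesa} = x_{Largo} in the reaction function: x_{Mesa} = 45 − 0.25x_{Mesa}, so x_{Mesa} = 45 / 1.25 = 36.
P_{Mesa} = 220 − 2·36 − 36 = 112.

112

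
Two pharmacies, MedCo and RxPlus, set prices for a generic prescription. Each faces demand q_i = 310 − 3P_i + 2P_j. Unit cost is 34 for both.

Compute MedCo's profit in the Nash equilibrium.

14283

MedCo's profit: π = (P_{MedCo} − 34)(310 − 3P_{MedCo} + 2P_{RxPlus}).
∂π/∂P_{MedCo} = 412 − 6P_{MedCo} + 2P_{RxPlus} = 0 ⇒ P_{MedCo} = 206/3 + (1/3)P_{RxPlus}.
Setting P_{MedCo} = P_{RxPlus} in the reaction function: P_{MedCo} = 206/3 + (1/3)P_{MedCo}, so P_{MedCo} = (206/3) / (2/3) = 103.
q_{MedCo} = 310 − 3·103 + 2·103 = 207.
Profit = (103 − 34)·207 = 14283.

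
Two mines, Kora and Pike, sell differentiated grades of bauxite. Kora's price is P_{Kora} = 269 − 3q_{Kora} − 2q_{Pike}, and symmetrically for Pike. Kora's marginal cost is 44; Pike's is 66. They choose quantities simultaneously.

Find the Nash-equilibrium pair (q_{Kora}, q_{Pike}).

Mine Kora's profit: π = q_{Kora}(269 − 3q_{Kora} − 2q_{Pike}) − 44q_{Kora}.
∂π/∂q_{Kora} = 225 − 6q_{Kora} − 2q_{Pike} = 0 ⇒ q_{Kora} = 37.5 − (1/3)q_{Pike}.
Similarly q_{Pike} = 203/6 − (1/3)q_{Kora}.
Substituting the second reaction function into the first: q_{Kora} = 37.5 − (1/3)(203/6 − (1/3)q_{Kora}), which gives (8/9)q_{Kora} = 236/9 ⇒ q_{Kora} = 29.5.
Then q_{Pike} = 203/6 − (1/3)·29.5 = 24.

29.5, 24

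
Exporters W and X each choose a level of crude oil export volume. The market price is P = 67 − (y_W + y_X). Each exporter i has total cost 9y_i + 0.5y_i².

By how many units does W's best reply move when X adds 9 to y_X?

-3

Exporter W's profit: π = y_W(67 − (y_W + y_X)) − 9y_W − 0.5y_W².
∂π/∂y_W = 58 − 3y_W − y_X = 0, so y_W = 58/3 − (1/3)y_X.
The reaction-function slope is −1/3, so a 9-unit rise in y_X moves y_W by −1/3 × 9 = −3. W's best response falls — the actions are strategic substitutes.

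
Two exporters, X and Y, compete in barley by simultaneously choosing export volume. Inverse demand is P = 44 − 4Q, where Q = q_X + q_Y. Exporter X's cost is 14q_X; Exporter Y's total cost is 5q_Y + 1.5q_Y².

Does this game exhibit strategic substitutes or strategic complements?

strategic substitutes

Exporter X's profit: π = q_X(44 − 4(q_X + q_Y)) − 14q_X.
∂π/∂q_X = 30 − 8q_X − 4q_Y = 0, so q_X = 3.75 − 0.5q_Y.
The best-response slope dq_X/dq_Y = −0.5 < 0: the reaction function is downward-sloping, so the choices are strategic substitutes.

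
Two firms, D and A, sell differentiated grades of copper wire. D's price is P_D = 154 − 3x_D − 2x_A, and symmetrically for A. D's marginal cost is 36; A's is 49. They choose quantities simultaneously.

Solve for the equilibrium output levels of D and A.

Firm D's profit: π = x_D(154 − 3x_D − 2x_A) − 36x_D.
∂π/∂x_D = 118 − 6x_D − 2x_A = 0 ⇒ x_D = 59/3 − (1/3)x_A.
Similarly x_A = 17.5 − (1/3)x_D.
Substituting the second reaction function into the first: x_D = 59/3 − (1/3)(17.5 − (1/3)x_D), which gives (8/9)x_D = 83/6 ⇒ x_D = 15.5625.
Then x_A = 17.5 − (1/3)·15.5625 = 12.3125.

15.5625, 12.3125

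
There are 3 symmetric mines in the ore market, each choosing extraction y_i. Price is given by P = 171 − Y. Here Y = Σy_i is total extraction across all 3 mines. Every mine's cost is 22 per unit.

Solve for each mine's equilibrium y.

37.25

A representative mine's profit is π_i = y_i(171 − Y) − 22y_i, with Y = y_i + Σ_{j≠i} y_j.
First-order condition: 149 − 2y_i − Σ_{j≠i} y_j = 0.
Imposing symmetry (y_j = y for all j) turns Σ_{j≠i} y_j into 2y, so 149 = 4y and y = 37.25.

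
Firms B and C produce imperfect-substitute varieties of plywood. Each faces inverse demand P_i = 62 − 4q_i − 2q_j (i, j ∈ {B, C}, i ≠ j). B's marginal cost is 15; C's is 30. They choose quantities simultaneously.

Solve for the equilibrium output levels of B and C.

Firm B's profit: π = q_B(62 − 4q_B − 2q_C) − 15q_B.
∂π/∂q_B = 47 − 8q_B − 2q_C = 0 ⇒ q_B = 5.875 − 0.25q_C.
Similarly q_C = 4 − 0.25q_B.
Solving the two reaction functions simultaneously: (1 − (−0.25)(−0.25))q_B = 5.875 − 0.25·4, so 0.9375q_B = 4.875 and q_B = 5.2.
Then q_C = 4 − 0.25·5.2 = 2.7.

5.2, 2.7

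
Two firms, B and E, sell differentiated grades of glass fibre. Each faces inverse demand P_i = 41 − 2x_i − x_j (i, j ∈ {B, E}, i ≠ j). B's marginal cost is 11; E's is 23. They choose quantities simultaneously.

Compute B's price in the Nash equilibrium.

24.6

Firm B's profit: π = x_B(41 − 2x_B − x_E) − 11x_B.
∂π/∂x_B = 30 − 4x_B − x_E = 0 ⇒ x_B = 7.5 − 0.25x_E.
Similarly x_E = 4.5 − 0.25x_B.
Substituting the second reaction function into the first: x_B = 7.5 − 0.25(4.5 − 0.25x_B), which gives 0.9375x_B = 6.375 ⇒ x_B = 6.8.
Then x_E = 4.5 − 0.25·6.8 = 2.8.
P_B = 41 − 2·6.8 − 2.8 = 24.6.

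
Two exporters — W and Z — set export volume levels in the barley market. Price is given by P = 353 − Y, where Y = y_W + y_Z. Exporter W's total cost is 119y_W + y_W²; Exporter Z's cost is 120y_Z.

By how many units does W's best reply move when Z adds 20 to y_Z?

-5

Exporter W's profit: π = y_W(353 − (y_W + y_Z)) − 119y_W − y_W².
∂π/∂y_W = 234 − 4y_W − y_Z = 0, so y_W = 58.5 − 0.25y_Z.
The reaction-function slope is −0.25, so a 20-unit rise in y_Z moves y_W by −0.25 × 20 = −5. W's best response falls — the actions are strategic substitutes.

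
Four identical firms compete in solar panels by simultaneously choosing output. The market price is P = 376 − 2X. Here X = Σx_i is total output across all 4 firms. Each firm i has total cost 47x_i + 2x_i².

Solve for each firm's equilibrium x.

23.5

A representative firm's profit is π_i = x_i(376 − 2X) − 47x_i − 2x_i², with X = x_i + Σ_{j≠i} x_j.
First-order condition: 329 − 8x_i − 2Σ_{j≠i} x_j = 0.
In a symmetric equilibrium every firm chooses the same x, so Σ_{j≠i} x_j = 3x. The condition becomes 329 − 14x = 0, giving x = 329/14 = 23.5.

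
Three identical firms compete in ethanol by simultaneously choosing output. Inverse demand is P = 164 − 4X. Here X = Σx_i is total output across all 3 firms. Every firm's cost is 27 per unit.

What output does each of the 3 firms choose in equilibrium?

8.5625

A representative firm's profit is π_i = x_i(164 − 4X) − 27x_i, with X = x_i + Σ_{j≠i} x_j.
First-order condition: 137 − 8x_i − 4Σ_{j≠i} x_j = 0.
In a symmetric equilibrium every firm chooses the same x, so Σ_{j≠i} x_j = 2x. The condition becomes 137 − 16x = 0, giving x = 137/16 = 8.5625.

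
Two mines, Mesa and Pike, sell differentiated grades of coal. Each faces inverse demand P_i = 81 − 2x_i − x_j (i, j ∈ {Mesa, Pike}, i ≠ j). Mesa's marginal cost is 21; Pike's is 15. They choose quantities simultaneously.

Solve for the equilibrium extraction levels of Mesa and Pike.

Mine Mesa's profit: π = x_{Mesa}(81 − 2x_{Mesa} − x_{Pike}) − 21x_{Mesa}.
∂π/∂x_{Mesa} = 60 − 4x_{Mesa} − x_{Pike} = 0 ⇒ x_{Mesa} = 15 − 0.25x_{Pike}.
Similarly x_{Pike} = 16.5 − 0.25x_{Mesa}.
Solving the two reaction functions simultaneously: (1 − (−0.25)(−0.25))x_{Mesa} = 15 − 0.25·16.5, so 0.9375x_{Mesa} = 10.875 and x_{Mesa} = 11.6.
Then x_{Pike} = 16.5 − 0.25·11.6 = 13.6.

11.6, 13.6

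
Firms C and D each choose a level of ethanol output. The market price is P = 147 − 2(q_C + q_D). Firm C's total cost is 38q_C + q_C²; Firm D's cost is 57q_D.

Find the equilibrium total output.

28.9

Firm C's profit: π = q_C(147 − 2(q_C + q_D)) − 38q_C − q_C².
∂π/∂q_C = 109 − 6q_C − 2q_D = 0, so q_C = 109/6 − (1/3)q_D.
For D: ∂π/∂q_D = 90 − 4q_D − 2q_C = 0 ⇒ q_D = 22.5 − 0.5q_C.
Plugging q_D into C's best response: q_C = 109/6 − (1/3)(22.5 − 0.5q_C) ⇒ (5/6)q_C = 32/3, so q_C = 12.8.
Then q_D = 22.5 − 0.5·12.8 = 16.1.
Total output: 12.8 + 16.1 = 28.9.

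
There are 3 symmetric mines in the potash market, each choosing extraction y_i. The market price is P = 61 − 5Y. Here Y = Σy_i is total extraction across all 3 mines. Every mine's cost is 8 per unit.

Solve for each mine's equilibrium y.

2.65

A representative mine's profit is π_i = y_i(61 − 5Y) − 8y_i, with Y = y_i + Σ_{j≠i} y_j.
First-order condition: 53 − 10y_i − 5Σ_{j≠i} y_j = 0.
In a symmetric equilibrium every mine chooses the same y, so Σ_{j≠i} y_j = 2y. The condition becomes 53 − 20y = 0, giving y = 53/20 = 2.65.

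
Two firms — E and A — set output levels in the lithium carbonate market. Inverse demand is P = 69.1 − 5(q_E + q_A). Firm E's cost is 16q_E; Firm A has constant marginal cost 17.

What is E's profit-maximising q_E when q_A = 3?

3.81

Firm E's profit: π = q_E(69.1 − 5(q_E + q_A)) − 16q_E.
∂π/∂q_E = 53.1 − 10q_E − 5q_A = 0, so q_E = 5.31 − 0.5q_A.
At q_A = 3: q_E = 5.31 − 0.5·3 = 3.81.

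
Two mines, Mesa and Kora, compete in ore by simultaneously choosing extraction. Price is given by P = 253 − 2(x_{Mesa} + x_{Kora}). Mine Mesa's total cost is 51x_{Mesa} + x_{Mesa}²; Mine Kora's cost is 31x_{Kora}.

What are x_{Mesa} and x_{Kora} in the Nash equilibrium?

Mine Mesa's profit: π = x_{Mesa}(253 − 2(x_{Mesa} + x_{Kora})) − 51x_{Mesa} − x_{Mesa}².
∂π/∂x_{Mesa} = 202 − 6x_{Mesa} − 2x_{Kora} = 0, so x_{Mesa} = 101/3 − (1/3)x_{Kora}.
For Kora: ∂π/∂x_{Kora} = 222 − 4x_{Kora} − 2x_{Mesa} = 0 ⇒ x_{Kora} = 55.5 − 0.5x_{Mesa}.
Substituting the second reaction function into the first: x_{Mesa} = 101/3 − (1/3)(55.5 − 0.5x_{Mesa}), which gives (5/6)x_{Mesa} = 91/6 ⇒ x_{Mesa} = 18.2.
Then x_{Kora} = 55.5 − 0.5·18.2 = 46.4.

18.2, 46.4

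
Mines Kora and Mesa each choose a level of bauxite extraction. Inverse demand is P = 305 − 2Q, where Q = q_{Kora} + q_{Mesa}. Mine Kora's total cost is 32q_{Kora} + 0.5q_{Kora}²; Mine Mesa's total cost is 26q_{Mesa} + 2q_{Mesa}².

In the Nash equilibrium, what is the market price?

167.5

Mine Kora's profit: π = q_{Kora}(305 − 2(q_{Kora} + q_{Mesa})) − 32q_{Kora} − 0.5q_{Kora}².
∂π/∂q_{Kora} = 273 − 5q_{Kora} − 2q_{Mesa} = 0, so q_{Kora} = 54.6 − 0.4q_{Mesa}.
For Mesa: ∂π/∂q_{Mesa} = 279 − 8q_{Mesa} − 2q_{Kora} = 0 ⇒ q_{Mesa} = 34.875 − 0.25q_{Kora}.
Plugging q_{Mesa} into Kora's best response: q_{Kora} = 54.6 − 0.4(34.875 − 0.25q_{Kora}) ⇒ 0.9q_{Kora} = 40.65, so q_{Kora} = 271/6.
Then q_{Mesa} = 34.875 − 0.25·(271/6) = 283/12.
Equilibrium price: P = 305 − 2·68.75 = 167.5.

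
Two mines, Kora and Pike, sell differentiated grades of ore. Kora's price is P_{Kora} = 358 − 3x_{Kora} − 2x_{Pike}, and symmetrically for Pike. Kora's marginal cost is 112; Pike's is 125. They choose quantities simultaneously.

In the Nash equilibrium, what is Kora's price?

206.6875

Mine Kora's profit: π = x_{Kora}(358 − 3x_{Kora} − 2x_{Pike}) − 112x_{Kora}.
∂π/∂x_{Kora} = 246 − 6x_{Kora} − 2x_{Pike} = 0 ⇒ x_{Kora} = 41 − (1/3)x_{Pike}.
Similarly x_{Pike} = 233/6 − (1/3)x_{Kora}.
Substituting the second reaction function into the first: x_{Kora} = 41 − (1/3)(233/6 − (1/3)x_{Kora}), which gives (8/9)x_{Kora} = 505/18 ⇒ x_{Kora} = 31.5625.
Then x_{Pike} = 233/6 − (1/3)·31.5625 = 28.3125.
P_{Kora} = 358 − 3·31.5625 − 2·28.3125 = 206.6875.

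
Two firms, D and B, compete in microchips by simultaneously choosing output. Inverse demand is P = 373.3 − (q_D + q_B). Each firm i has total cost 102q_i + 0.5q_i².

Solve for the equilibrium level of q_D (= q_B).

67.825

Firm D's profit: π = q_D(373.3 − (q_D + q_B)) − 102q_D − 0.5q_D².
∂π/∂q_D = 271.3 − 3q_D − q_B = 0, so q_D = 2713/30 − (1/3)q_B.
Setting q_D = q_B in the reaction function: q_D = 2713/30 − (1/3)q_D, so q_D = (2713/30) / (4/3) = 67.825.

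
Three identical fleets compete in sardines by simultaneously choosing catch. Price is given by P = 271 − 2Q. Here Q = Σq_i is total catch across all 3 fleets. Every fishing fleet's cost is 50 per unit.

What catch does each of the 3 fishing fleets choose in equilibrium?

27.625

A representative fishing fleet's profit is π_i = q_i(271 − 2Q) − 50q_i, with Q = q_i + Σ_{j≠i} q_j.
First-order condition: 221 − 4q_i − 2Σ_{j≠i} q_j = 0.
In a symmetric equilibrium every fishing fleet chooses the same q, so Σ_{j≠i} q_j = 2q. The condition becomes 221 − 8q = 0, giving q = 221/8 = 27.625.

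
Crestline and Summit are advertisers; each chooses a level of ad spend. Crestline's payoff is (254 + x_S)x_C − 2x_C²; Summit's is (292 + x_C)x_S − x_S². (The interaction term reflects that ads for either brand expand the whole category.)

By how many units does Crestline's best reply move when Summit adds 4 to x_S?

Expanding Crestline's payoff: 254x_C + x_Sx_C − 2x_C².
∂π/∂x_C = 254 + x_S − 4x_C = 0, so x_C = 63.5 + 0.25x_S.
The reaction-function slope is 0.25, so a 4-unit rise in x_S moves x_C by 0.25 × 4 = 1. Crestline's best response rises — the actions are strategic complements.

1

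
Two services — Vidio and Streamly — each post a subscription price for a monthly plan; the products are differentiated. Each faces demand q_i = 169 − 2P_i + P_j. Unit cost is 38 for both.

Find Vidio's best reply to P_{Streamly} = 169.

Vidio's profit: π = (P_{Vidio} − 38)(169 − 2P_{Vidio} + P_{Streamly}).
∂π/∂P_{Vidio} = 245 − 4P_{Vidio} + P_{Streamly} = 0 ⇒ P_{Vidio} = 61.25 + 0.25P_{Streamly}.
At P_{Streamly} = 169: P_{Vidio} = 61.25 + 0.25·169 = 103.5.

103.5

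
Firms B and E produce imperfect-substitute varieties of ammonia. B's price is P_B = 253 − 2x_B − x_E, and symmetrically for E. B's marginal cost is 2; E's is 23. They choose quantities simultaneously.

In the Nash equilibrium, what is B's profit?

5325.12

Firm B's profit: π = x_B(253 − 2x_B − x_E) − 2x_B.
∂π/∂x_B = 251 − 4x_B − x_E = 0 ⇒ x_B = 62.75 − 0.25x_E.
Similarly x_E = 57.5 − 0.25x_B.
Substituting the second reaction function into the first: x_B = 62.75 − 0.25(57.5 − 0.25x_B), which gives 0.9375x_B = 48.375 ⇒ x_B = 51.6.
Then x_E = 57.5 − 0.25·51.6 = 44.6.
P_B = 253 − 2·51.6 − 44.6 = 105.2.
Profit = (105.2 − 2)·51.6 = 5325.12.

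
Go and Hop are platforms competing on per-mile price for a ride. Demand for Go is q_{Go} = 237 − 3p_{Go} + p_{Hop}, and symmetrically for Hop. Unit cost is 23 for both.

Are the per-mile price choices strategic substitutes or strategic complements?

strategic complements

Go's profit: π = (p_{Go} − 23)(237 − 3p_{Go} + p_{Hop}).
∂π/∂p_{Go} = 306 − 6p_{Go} + p_{Hop} = 0 ⇒ p_{Go} = 51 + (1/6)p_{Hop}.
The best-response slope dp_{Go}/dp_{Hop} = 1/6 > 0: the reaction function is upward-sloping, so the choices are strategic complements.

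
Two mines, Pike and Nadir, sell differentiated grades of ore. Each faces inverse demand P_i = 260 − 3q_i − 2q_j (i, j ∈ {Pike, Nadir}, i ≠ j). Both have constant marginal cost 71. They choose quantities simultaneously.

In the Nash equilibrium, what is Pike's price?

Mine Pike's profit: π = q_{Pike}(260 − 3q_{Pike} − 2q_{Nadir}) − 71q_{Pike}.
∂π/∂q_{Pike} = 189 − 6q_{Pike} − 2q_{Nadir} = 0 ⇒ q_{Pike} = 31.5 − (1/3)q_{Nadir}.
By symmetry q_{Nadir} = q_{Pike}; substituting into the reaction function, (4/3)q_{Pike} = 31.5 and q_{Pike} = 23.625.
P_{Pike} = 260 − 3·23.625 − 2·23.625 = 141.875.

141.875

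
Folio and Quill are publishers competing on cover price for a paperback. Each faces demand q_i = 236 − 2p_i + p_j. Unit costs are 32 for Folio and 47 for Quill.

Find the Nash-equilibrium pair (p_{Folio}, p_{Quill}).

102, 108

Folio's profit: π = (p_{Folio} − 32)(236 − 2p_{Folio} + p_{Quill}).
∂π/∂p_{Folio} = 300 − 4p_{Folio} + p_{Quill} = 0 ⇒ p_{Folio} = 75 + 0.25p_{Quill}.
Similarly p_{Quill} = 82.5 + 0.25p_{Folio}.
Solving the two reaction functions simultaneously: (1 − (0.25)(0.25))p_{Folio} = 75 + 0.25·82.5, so 0.9375p_{Folio} = 95.625 and p_{Folio} = 102.
Then p_{Quill} = 82.5 + 0.25·102 = 108.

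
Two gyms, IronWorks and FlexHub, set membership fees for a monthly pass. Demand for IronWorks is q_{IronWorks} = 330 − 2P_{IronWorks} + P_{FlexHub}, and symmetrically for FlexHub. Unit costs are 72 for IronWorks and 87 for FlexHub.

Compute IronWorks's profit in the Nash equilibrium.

15488

IronWorks's profit: π = (P_{IronWorks} − 72)(330 − 2P_{IronWorks} + P_{FlexHub}).
∂π/∂P_{IronWorks} = 474 − 4P_{IronWorks} + P_{FlexHub} = 0 ⇒ P_{IronWorks} = 118.5 + 0.25P_{FlexHub}.
Similarly P_{FlexHub} = 126 + 0.25P_{IronWorks}.
Plugging P_{FlexHub} into IronWorks's best response: P_{IronWorks} = 118.5 + 0.25(126 + 0.25P_{IronWorks}) ⇒ 0.9375P_{IronWorks} = 150, so P_{IronWorks} = 160.
Then P_{FlexHub} = 126 + 0.25·160 = 166.
q_{IronWorks} = 330 − 2·160 + 166 = 176.
Profit = (160 − 72)·176 = 15488.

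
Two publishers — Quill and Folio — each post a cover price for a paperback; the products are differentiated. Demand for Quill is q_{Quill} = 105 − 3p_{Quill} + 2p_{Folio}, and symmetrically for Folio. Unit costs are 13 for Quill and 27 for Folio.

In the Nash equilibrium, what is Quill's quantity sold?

Quill's profit: π = (p_{Quill} − 13)(105 − 3p_{Quill} + 2p_{Folio}).
∂π/∂p_{Quill} = 144 − 6p_{Quill} + 2p_{Folio} = 0 ⇒ p_{Quill} = 24 + (1/3)p_{Folio}.
Similarly p_{Folio} = 31 + (1/3)p_{Quill}.
Solving the two reaction functions simultaneously: (1 − (1/3)(1/3))p_{Quill} = 24 + (1/3)·31, so (8/9)p_{Quill} = 103/3 and p_{Quill} = 38.625.
Then p_{Folio} = 31 + (1/3)·38.625 = 43.875.
q_{Quill} = 105 − 3·38.625 + 2·43.875 = 76.875.

76.875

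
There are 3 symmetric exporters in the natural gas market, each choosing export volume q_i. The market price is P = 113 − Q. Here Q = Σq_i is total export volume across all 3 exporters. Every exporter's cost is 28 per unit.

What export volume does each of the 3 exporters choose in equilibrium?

A representative exporter's profit is π_i = q_i(113 − Q) − 28q_i, with Q = q_i + Σ_{j≠i} q_j.
First-order condition: 85 − 2q_i − Σ_{j≠i} q_j = 0.
Imposing symmetry (q_j = q for all j) turns Σ_{j≠i} q_j into 2q, so 85 = 4q and q = 21.25.

21.25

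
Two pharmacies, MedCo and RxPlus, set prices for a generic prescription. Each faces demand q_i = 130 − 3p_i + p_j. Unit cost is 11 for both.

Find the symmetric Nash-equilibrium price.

32.6

MedCo's profit: π = (p_{MedCo} − 11)(130 − 3p_{MedCo} + p_{RxPlus}).
∂π/∂p_{MedCo} = 163 − 6p_{MedCo} + p_{RxPlus} = 0 ⇒ p_{MedCo} = 163/6 + (1/6)p_{RxPlus}.
By symmetry p_{RxPlus} = p_{MedCo}; substituting into the reaction function, (5/6)p_{MedCo} = 163/6 and p_{MedCo} = 32.6.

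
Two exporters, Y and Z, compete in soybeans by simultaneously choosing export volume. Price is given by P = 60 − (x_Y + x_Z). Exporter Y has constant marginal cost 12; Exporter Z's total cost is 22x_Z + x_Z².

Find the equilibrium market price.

Exporter Y's profit: π = x_Y(60 − (x_Y + x_Z)) − 12x_Y.
∂π/∂x_Y = 48 − 2x_Y − x_Z = 0, so x_Y = 24 − 0.5x_Z.
For Z: ∂π/∂x_Z = 38 − 4x_Z − x_Y = 0 ⇒ x_Z = 9.5 − 0.25x_Y.
Solving the two reaction functions simultaneously: (1 − (−0.5)(−0.25))x_Y = 24 − 0.5·9.5, so 0.875x_Y = 19.25 and x_Y = 22.
Then x_Z = 9.5 − 0.25·22 = 4.
Equilibrium price: P = 60 − 26 = 34.

34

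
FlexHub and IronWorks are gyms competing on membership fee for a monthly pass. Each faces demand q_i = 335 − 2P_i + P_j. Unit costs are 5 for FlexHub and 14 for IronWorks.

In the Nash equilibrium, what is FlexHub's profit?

FlexHub's profit: π = (P_{FlexHub} − 5)(335 − 2P_{FlexHub} + P_{IronWorks}).
∂π/∂P_{FlexHub} = 345 − 4P_{FlexHub} + P_{IronWorks} = 0 ⇒ P_{FlexHub} = 86.25 + 0.25P_{IronWorks}.
Similarly P_{IronWorks} = 90.75 + 0.25P_{FlexHub}.
Solving the two reaction functions simultaneously: (1 − (0.25)(0.25))P_{FlexHub} = 86.25 + 0.25·90.75, so 0.9375P_{FlexHub} = 108.9375 and P_{FlexHub} = 116.2.
Then P_{IronWorks} = 90.75 + 0.25·116.2 = 119.8.
q_{FlexHub} = 335 − 2·116.2 + 119.8 = 222.4.
Profit = (116.2 − 5)·222.4 = 24730.88.

24730.88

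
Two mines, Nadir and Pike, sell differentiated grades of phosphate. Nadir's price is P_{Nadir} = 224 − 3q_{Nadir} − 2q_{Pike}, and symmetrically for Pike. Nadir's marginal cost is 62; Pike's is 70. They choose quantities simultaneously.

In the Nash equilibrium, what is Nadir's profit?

1291.6875

Mine Nadir's profit: π = q_{Nadir}(224 − 3q_{Nadir} − 2q_{Pike}) − 62q_{Nadir}.
∂π/∂q_{Nadir} = 162 − 6q_{Nadir} − 2q_{Pike} = 0 ⇒ q_{Nadir} = 27 − (1/3)q_{Pike}.
Similarly q_{Pike} = 77/3 − (1/3)q_{Nadir}.
Plugging q_{Pike} into Nadir's best response: q_{Nadir} = 27 − (1/3)(77/3 − (1/3)q_{Nadir}) ⇒ (8/9)q_{Nadir} = 166/9, so q_{Nadir} = 20.75.
Then q_{Pike} = 77/3 − (1/3)·20.75 = 18.75.
P_{Nadir} = 224 − 3·20.75 − 2·18.75 = 124.25.
Profit = (124.25 − 62)·20.75 = 1291.6875.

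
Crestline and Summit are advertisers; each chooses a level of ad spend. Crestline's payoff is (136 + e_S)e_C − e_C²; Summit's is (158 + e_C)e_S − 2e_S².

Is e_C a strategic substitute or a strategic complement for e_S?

Expanding Crestline's payoff: 136e_C + e_Se_C − e_C².
∂π/∂e_C = 136 + e_S − 2e_C = 0, so e_C = 68 + 0.5e_S.
The best-response slope de_C/de_S = 0.5 > 0: the reaction function is upward-sloping, so the choices are strategic complements.

strategic complements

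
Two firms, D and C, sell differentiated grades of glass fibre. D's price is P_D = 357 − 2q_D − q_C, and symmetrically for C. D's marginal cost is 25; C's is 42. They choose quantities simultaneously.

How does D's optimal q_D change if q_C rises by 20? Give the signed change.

Firm D's profit: π = q_D(357 − 2q_D − q_C) − 25q_D.
∂π/∂q_D = 332 − 4q_D − q_C = 0 ⇒ q_D = 83 − 0.25q_C.
The reaction-function slope is −0.25, so a 20-unit rise in q_C moves q_D by −0.25 × 20 = −5. D's best response falls — the actions are strategic substitutes.

-5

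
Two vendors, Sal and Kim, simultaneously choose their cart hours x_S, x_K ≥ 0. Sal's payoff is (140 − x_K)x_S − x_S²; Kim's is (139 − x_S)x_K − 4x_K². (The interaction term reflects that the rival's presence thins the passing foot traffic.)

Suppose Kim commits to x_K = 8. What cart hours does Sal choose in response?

Expanding Sal's payoff: 140x_S − x_Kx_S − x_S².
∂π/∂x_S = 140 − x_K − 2x_S = 0, so x_S = 70 − 0.5x_K.
At x_K = 8: x_S = 70 − 0.5·8 = 66.

66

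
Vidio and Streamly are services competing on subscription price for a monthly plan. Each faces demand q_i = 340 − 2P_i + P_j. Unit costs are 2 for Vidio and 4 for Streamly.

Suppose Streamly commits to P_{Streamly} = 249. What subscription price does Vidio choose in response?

Vidio's profit: π = (P_{Vidio} − 2)(340 − 2P_{Vidio} + P_{Streamly}).
∂π/∂P_{Vidio} = 344 − 4P_{Vidio} + P_{Streamly} = 0 ⇒ P_{Vidio} = 86 + 0.25P_{Streamly}.
At P_{Streamly} = 249: P_{Vidio} = 86 + 0.25·249 = 148.25.

148.25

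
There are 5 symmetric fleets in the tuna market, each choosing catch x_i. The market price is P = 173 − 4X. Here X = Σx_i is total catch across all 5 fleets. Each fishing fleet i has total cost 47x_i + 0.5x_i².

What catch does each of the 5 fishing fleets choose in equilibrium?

A representative fishing fleet's profit is π_i = x_i(173 − 4X) − 47x_i − 0.5x_i², with X = x_i + Σ_{j≠i} x_j.
First-order condition: 126 − 9x_i − 4Σ_{j≠i} x_j = 0.
In a symmetric equilibrium every fishing fleet chooses the same x, so Σ_{j≠i} x_j = 4x. The condition becomes 126 − 25x = 0, giving x = 126/25 = 5.04.

5.04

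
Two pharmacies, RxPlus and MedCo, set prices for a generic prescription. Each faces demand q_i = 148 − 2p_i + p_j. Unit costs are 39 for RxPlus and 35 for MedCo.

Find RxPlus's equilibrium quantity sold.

71.6

RxPlus's profit: π = (p_{RxPlus} − 39)(148 − 2p_{RxPlus} + p_{MedCo}).
∂π/∂p_{RxPlus} = 226 − 4p_{RxPlus} + p_{MedCo} = 0 ⇒ p_{RxPlus} = 56.5 + 0.25p_{MedCo}.
Similarly p_{MedCo} = 54.5 + 0.25p_{RxPlus}.
Solving the two reaction functions simultaneously: (1 − (0.25)(0.25))p_{RxPlus} = 56.5 + 0.25·54.5, so 0.9375p_{RxPlus} = 70.125 and p_{RxPlus} = 74.8.
Then p_{MedCo} = 54.5 + 0.25·74.8 = 73.2.
q_{RxPlus} = 148 − 2·74.8 + 73.2 = 71.6.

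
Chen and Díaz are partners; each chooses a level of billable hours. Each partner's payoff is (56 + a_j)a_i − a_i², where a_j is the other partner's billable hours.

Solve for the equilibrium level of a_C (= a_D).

Chen's payoff is (56 + a_D)a_C − a_C².
∂π/∂a_C = 56 + a_D − 2a_C = 0, so a_C = 28 + 0.5a_D.
By symmetry a_D = a_C; substituting into the reaction function, 0.5a_C = 28 and a_C = 56.

56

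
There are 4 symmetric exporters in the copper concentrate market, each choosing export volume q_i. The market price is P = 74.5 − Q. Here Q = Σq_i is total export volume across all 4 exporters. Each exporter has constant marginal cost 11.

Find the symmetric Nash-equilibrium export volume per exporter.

A representative exporter's profit is π_i = q_i(74.5 − Q) − 11q_i, with Q = q_i + Σ_{j≠i} q_j.
First-order condition: 63.5 − 2q_i − Σ_{j≠i} q_j = 0.
With identical exporters, set every q_j = q: then 63.5 − 2q − 3q = 0, i.e. q = 63.5/5 = 12.7.

12.7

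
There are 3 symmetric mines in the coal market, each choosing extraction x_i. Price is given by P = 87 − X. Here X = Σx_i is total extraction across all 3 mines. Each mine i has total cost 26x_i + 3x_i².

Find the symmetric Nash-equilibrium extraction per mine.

A representative mine's profit is π_i = x_i(87 − X) − 26x_i − 3x_i², with X = x_i + Σ_{j≠i} x_j.
First-order condition: 61 − 8x_i − Σ_{j≠i} x_j = 0.
Imposing symmetry (x_j = x for all j) turns Σ_{j≠i} x_j into 2x, so 61 = 10x and x = 6.1.

6.1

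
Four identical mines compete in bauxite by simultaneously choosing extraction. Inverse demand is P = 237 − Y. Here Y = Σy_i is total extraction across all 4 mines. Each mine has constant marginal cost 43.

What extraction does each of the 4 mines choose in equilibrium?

38.8

A representative mine's profit is π_i = y_i(237 − Y) − 43y_i, with Y = y_i + Σ_{j≠i} y_j.
First-order condition: 194 − 2y_i − Σ_{j≠i} y_j = 0.
With identical mines, set every y_j = y: then 194 − 2y − 3y = 0, i.e. y = 194/5 = 38.8.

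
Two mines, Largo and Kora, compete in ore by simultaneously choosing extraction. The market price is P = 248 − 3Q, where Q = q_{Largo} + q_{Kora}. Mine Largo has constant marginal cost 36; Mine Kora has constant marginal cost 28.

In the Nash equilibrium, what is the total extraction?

48

Mine Largo's profit: π = q_{Largo}(248 − 3(q_{Largo} + q_{Kora})) − 36q_{Largo}.
∂π/∂q_{Largo} = 212 − 6q_{Largo} − 3q_{Kora} = 0, so q_{Largo} = 106/3 − 0.5q_{Kora}.
By the same steps for Kora: q_{Kora} = 110/3 − 0.5q_{Largo}.
Solving the two reaction functions simultaneously: (1 − (−0.5)(−0.5))q_{Largo} = 106/3 − 0.5·(110/3), so 0.75q_{Largo} = 17 and q_{Largo} = 68/3.
Then q_{Kora} = 110/3 − 0.5·(68/3) = 76/3.
Total extraction: 68/3 + 76/3 = 48.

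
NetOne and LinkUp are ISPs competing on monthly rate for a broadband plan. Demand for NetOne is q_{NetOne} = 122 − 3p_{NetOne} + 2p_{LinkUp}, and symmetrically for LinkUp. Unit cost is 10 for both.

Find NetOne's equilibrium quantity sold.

84

NetOne's profit: π = (p_{NetOne} − 10)(122 − 3p_{NetOne} + 2p_{LinkUp}).
∂π/∂p_{NetOne} = 152 − 6p_{NetOne} + 2p_{LinkUp} = 0 ⇒ p_{NetOne} = 76/3 + (1/3)p_{LinkUp}.
Setting p_{NetOne} = p_{LinkUp} in the reaction function: p_{NetOne} = 76/3 + (1/3)p_{NetOne}, so p_{NetOne} = (76/3) / (2/3) = 38.
q_{NetOne} = 122 − 3·38 + 2·38 = 84.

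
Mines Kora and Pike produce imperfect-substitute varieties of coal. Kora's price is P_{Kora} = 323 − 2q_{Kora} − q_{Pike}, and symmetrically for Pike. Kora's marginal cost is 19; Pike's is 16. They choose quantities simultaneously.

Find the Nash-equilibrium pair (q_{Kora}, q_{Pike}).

60.6, 61.6

Mine Kora's profit: π = q_{Kora}(323 − 2q_{Kora} − q_{Pike}) − 19q_{Kora}.
∂π/∂q_{Kora} = 304 − 4q_{Kora} − q_{Pike} = 0 ⇒ q_{Kora} = 76 − 0.25q_{Pike}.
Similarly q_{Pike} = 76.75 − 0.25q_{Kora}.
Solving the two reaction functions simultaneously: (1 − (−0.25)(−0.25))q_{Kora} = 76 − 0.25·76.75, so 0.9375q_{Kora} = 56.8125 and q_{Kora} = 60.6.
Then q_{Pike} = 76.75 − 0.25·60.6 = 61.6.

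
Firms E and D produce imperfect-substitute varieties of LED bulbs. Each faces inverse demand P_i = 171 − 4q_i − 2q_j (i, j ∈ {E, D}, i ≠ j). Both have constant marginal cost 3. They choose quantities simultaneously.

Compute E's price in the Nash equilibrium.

70.2

Firm E's profit: π = q_E(171 − 4q_E − 2q_D) − 3q_E.
∂π/∂q_E = 168 − 8q_E − 2q_D = 0 ⇒ q_E = 21 − 0.25q_D.
The game is symmetric, so in equilibrium q_D = q_E: the reaction function gives 1.25q_E = 21, hence q_E = 16.8.
P_E = 171 − 4·16.8 − 2·16.8 = 70.2.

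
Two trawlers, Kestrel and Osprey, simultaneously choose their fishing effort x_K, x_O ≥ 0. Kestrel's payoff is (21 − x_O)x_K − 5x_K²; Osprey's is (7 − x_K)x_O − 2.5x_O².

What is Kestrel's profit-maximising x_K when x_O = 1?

2

Expanding Kestrel's payoff: 21x_K − x_Ox_K − 5x_K².
∂π/∂x_K = 21 − x_O − 10x_K = 0, so x_K = 2.1 − 0.1x_O.
At x_O = 1: x_K = 2.1 − 0.1·1 = 2.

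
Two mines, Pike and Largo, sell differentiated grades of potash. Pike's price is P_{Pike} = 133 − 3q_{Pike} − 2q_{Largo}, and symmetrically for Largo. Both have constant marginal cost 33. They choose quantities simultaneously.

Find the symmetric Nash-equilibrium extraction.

Mine Pike's profit: π = q_{Pike}(133 − 3q_{Pike} − 2q_{Largo}) − 33q_{Pike}.
∂π/∂q_{Pike} = 100 − 6q_{Pike} − 2q_{Largo} = 0 ⇒ q_{Pike} = 50/3 − (1/3)q_{Largo}.
Setting q_{Pike} = q_{Largo} in the reaction function: q_{Pike} = 50/3 − (1/3)q_{Pike}, so q_{Pike} = (50/3) / (4/3) = 12.5.

12.5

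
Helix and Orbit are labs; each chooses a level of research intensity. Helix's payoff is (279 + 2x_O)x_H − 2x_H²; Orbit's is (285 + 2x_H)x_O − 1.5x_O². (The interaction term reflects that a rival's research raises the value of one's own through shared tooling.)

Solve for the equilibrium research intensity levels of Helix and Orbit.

Expanding Helix's payoff: 279x_H + 2x_Ox_H − 2x_H².
∂π/∂x_H = 279 + 2x_O − 4x_H = 0, so x_H = 69.75 + 0.5x_O.
Likewise for Orbit: x_O = 95 + (2/3)x_H.
Substituting the second reaction function into the first: x_H = 69.75 + 0.5(95 + (2/3)x_H), which gives (2/3)x_H = 117.25 ⇒ x_H = 175.875.
Then x_O = 95 + (2/3)·175.875 = 212.25.

175.875, 212.25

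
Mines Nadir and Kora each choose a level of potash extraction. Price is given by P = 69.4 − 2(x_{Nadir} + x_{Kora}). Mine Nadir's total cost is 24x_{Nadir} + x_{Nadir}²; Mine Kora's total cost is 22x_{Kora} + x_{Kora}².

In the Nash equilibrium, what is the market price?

Mine Nadir's profit: π = x_{Nadir}(69.4 − 2(x_{Nadir} + x_{Kora})) − 24x_{Nadir} − x_{Nadir}².
∂π/∂x_{Nadir} = 45.4 − 6x_{Nadir} − 2x_{Kora} = 0, so x_{Nadir} = 227/30 − (1/3)x_{Kora}.
By the same steps for Kora: x_{Kora} = 7.9 − (1/3)x_{Nadir}.
Substituting the second reaction function into the first: x_{Nadir} = 227/30 − (1/3)(7.9 − (1/3)x_{Nadir}), which gives (8/9)x_{Nadir} = 74/15 ⇒ x_{Nadir} = 5.55.
Then x_{Kora} = 7.9 − (1/3)·5.55 = 6.05.
Equilibrium price: P = 69.4 − 2·11.6 = 46.2.

46.2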